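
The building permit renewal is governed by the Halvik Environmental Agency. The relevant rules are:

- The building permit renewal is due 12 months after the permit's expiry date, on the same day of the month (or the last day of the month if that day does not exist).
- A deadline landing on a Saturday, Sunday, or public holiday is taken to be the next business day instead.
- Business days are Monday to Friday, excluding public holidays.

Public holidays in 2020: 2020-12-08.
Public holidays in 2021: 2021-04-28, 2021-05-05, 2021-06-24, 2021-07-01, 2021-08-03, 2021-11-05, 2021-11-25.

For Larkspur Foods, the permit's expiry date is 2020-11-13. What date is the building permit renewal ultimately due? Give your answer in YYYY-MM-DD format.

2021-11-15

Moving 12 months forward from 2020-11-13 on the corresponding day gives 2021-11-13.
2021-11-13 is a Saturday; the next business day is 2021-11-15 (Monday).
Final deadline: 2021-11-15.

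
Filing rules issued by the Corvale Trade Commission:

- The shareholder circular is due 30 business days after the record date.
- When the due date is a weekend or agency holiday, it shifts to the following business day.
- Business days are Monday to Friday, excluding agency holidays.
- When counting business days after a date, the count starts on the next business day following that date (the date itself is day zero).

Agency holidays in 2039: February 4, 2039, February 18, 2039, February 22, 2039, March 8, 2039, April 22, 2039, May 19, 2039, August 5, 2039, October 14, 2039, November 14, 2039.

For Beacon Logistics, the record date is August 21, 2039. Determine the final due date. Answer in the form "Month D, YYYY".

Starting the day after August 21, 2039 and counting 30 business days lands on September 30, 2039.
September 30, 2039 (Friday) is already a business day.
Final deadline: September 30, 2039.

September 30, 2039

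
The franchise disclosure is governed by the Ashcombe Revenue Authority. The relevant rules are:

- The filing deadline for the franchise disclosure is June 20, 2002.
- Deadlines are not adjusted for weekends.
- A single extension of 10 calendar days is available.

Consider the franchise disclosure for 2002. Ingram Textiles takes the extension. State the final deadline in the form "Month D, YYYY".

The statutory due date is June 20, 2002.
No adjustment is made for weekends or holidays, so June 20, 2002 stands.
The 10-calendar-day extension moves the deadline from June 20, 2002 to June 30, 2002.
June 30, 2002 falls on a Sunday. The rules make no weekend/holiday allowance, so it remains June 30, 2002.
So the filing is due June 30, 2002.

June 30, 2002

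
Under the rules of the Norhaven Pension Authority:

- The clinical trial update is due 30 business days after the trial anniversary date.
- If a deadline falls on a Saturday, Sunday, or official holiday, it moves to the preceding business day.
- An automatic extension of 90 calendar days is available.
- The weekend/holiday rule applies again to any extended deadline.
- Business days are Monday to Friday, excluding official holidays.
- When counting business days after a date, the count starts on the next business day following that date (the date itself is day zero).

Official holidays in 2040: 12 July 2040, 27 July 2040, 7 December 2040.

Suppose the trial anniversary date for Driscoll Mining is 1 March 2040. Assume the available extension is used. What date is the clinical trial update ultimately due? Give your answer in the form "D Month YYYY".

11 July 2040

30 business days after 1 March 2040, excluding weekends and holidays, is 12 April 2040.
12 April 2040 falls on a Thursday, which is a business day, so no adjustment is needed.
With the 90-day extension, 12 April 2040 becomes 11 July 2040.
11 July 2040 (Wednesday) is already a business day.
Deadline: 11 July 2040.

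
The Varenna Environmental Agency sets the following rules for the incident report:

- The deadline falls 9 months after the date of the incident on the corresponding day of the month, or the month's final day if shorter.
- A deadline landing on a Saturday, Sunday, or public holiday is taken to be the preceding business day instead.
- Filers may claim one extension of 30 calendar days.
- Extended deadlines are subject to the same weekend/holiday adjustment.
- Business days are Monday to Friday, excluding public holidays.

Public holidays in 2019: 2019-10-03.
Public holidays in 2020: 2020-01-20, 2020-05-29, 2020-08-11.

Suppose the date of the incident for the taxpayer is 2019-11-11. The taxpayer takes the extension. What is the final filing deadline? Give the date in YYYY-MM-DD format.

9 months from 2019-11-11 is 2020-08-11.
2020-08-11 is a listed holiday, so it moves to the preceding business day, 2020-08-10 (Monday).
Add the 30 calendar-day extension to 2020-08-10: 2020-09-09.
2020-09-09 (Wednesday) is already a business day.
So the filing is due 2020-09-09.

2020-09-09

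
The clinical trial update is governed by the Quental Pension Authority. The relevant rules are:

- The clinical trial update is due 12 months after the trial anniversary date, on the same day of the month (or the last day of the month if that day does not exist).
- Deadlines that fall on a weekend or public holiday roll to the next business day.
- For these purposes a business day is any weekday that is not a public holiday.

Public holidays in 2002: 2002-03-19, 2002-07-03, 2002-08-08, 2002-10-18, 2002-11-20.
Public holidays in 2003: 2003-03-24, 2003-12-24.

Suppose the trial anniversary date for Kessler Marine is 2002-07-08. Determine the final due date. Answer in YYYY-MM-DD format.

12 months from 2002-07-08 is 2003-07-08.
2003-07-08 is a Tuesday and not a listed holiday, so it stands.
So the filing is due 2003-07-08.

2003-07-08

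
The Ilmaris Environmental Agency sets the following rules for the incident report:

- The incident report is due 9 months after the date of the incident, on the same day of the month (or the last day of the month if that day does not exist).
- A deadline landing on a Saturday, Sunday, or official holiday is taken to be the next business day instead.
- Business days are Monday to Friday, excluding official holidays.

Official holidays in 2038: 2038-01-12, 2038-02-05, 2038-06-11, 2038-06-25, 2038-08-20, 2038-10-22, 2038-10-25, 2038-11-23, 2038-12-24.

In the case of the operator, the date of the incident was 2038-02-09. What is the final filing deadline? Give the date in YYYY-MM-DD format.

2038-11-09

Moving 9 months forward from 2038-02-09 on the corresponding day gives 2038-11-09.
2038-11-09 falls on a Tuesday, which is a business day, so no adjustment is needed.
So the filing is due 2038-11-09.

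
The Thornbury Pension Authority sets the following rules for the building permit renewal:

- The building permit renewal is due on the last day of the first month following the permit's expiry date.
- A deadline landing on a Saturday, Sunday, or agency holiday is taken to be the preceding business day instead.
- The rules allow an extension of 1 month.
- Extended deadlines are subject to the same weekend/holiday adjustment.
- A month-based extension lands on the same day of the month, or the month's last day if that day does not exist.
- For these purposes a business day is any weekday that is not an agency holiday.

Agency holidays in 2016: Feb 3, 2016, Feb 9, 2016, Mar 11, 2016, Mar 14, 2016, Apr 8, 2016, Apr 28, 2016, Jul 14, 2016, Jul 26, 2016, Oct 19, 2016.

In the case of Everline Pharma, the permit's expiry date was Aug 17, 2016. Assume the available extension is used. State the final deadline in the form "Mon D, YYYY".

Oct 28, 2016

1 month after Aug 17, 2016 falls in September 2016; the last day of that month is Sep 30, 2016.
Sep 30, 2016 is a Friday and not a listed holiday, so it stands.
The 1 month extension carries Sep 30, 2016 to Oct 30, 2016.
Because Oct 30, 2016 is a Sunday, the deadline becomes Oct 28, 2016 (Friday).
Deadline: Oct 28, 2016.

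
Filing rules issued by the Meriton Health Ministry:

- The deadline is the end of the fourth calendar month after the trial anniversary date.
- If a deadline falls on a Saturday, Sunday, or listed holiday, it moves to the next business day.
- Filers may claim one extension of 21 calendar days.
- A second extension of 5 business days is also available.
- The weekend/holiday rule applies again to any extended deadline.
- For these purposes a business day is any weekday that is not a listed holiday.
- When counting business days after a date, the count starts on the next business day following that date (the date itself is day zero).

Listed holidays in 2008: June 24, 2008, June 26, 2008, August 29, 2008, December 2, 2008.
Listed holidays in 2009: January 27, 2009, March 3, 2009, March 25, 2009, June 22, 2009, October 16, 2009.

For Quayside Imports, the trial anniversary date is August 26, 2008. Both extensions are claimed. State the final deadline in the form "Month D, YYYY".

4 months after August 26, 2008 is December 2008; that month ends on December 31, 2008.
December 31, 2008 falls on a Wednesday, which is a business day, so no adjustment is needed.
With the 21-day extension, December 31, 2008 becomes January 21, 2009.
Since January 21, 2009 is a Wednesday and not a holiday, the date is unchanged.
The 5-business-day extension runs from January 21, 2009 to January 29, 2009.
January 29, 2009 is a Thursday and not a listed holiday, so it stands.
Deadline: January 29, 2009.

January 29, 2009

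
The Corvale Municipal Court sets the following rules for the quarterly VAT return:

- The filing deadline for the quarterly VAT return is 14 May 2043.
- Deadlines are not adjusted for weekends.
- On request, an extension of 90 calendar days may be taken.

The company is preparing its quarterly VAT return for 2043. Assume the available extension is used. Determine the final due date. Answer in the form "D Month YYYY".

12 August 2043

The statutory due date is 14 May 2043.
14 May 2043 is a Thursday; no weekend or holiday adjustment applies.
Applying the 90-calendar-day extension: 14 May 2043 + 90 days = 12 August 2043.
No adjustment is made for weekends or holidays, so 12 August 2043 stands.
Final deadline: 12 August 2043.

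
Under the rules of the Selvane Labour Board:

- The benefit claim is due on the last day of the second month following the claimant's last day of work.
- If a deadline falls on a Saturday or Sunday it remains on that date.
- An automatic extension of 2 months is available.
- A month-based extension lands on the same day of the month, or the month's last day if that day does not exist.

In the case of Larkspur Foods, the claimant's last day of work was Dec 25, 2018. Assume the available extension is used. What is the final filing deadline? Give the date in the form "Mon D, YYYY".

Apr 28, 2019

2 months after Dec 25, 2018 falls in February 2019; the last day of that month is Feb 28, 2019.
No adjustment is made for weekends or holidays, so Feb 28, 2019 stands.
Applying the 2 months extension: 2 months after Feb 28, 2019 is Apr 28, 2019.
Apr 28, 2019 falls on a Sunday. The rules make no weekend/holiday allowance, so it remains Apr 28, 2019.
Deadline: Apr 28, 2019.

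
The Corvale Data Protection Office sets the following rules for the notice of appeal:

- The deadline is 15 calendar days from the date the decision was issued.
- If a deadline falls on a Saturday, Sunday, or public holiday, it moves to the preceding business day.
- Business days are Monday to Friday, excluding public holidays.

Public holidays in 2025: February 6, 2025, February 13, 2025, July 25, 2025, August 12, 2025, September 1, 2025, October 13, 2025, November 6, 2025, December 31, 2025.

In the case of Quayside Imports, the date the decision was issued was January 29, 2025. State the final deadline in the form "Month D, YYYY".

Trigger date January 29, 2025 + 15 calendar days = February 13, 2025.
February 13, 2025 is a listed holiday, so it moves to the preceding business day, February 12, 2025 (Wednesday).
Final deadline: February 12, 2025.

February 12, 2025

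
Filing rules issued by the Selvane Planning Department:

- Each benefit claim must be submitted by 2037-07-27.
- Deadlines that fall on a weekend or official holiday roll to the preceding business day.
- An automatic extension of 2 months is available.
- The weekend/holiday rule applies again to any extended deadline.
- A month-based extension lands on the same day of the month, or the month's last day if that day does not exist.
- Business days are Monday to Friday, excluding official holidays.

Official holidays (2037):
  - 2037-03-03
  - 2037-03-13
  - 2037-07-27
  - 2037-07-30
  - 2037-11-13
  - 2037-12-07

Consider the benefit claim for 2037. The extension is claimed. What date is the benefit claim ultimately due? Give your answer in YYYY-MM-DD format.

Start from the fixed due date, 2037-07-27.
Because 2037-07-27 is a listed holiday, the deadline becomes 2037-07-24 (Friday).
Applying the 2 months extension: 2 months after 2037-07-24 is 2037-09-24.
Since 2037-09-24 is a Thursday and not a holiday, the date is unchanged.
The final due date is 2037-09-24.

2037-09-24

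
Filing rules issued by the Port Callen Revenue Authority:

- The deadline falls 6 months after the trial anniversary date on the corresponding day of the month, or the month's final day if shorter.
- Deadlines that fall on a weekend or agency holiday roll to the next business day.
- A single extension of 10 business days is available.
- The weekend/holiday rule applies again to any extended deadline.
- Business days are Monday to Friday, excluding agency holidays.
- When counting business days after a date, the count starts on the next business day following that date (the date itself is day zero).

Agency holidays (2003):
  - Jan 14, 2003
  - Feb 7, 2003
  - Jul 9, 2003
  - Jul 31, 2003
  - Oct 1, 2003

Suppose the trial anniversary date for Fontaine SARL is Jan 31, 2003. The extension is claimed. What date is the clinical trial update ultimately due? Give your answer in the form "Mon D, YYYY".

Aug 15, 2003

Moving 6 months forward from Jan 31, 2003 on the corresponding day gives Jul 31, 2003.
Because Jul 31, 2003 is a listed holiday, the deadline becomes Aug 1, 2003 (Friday).
Counting 10 further business days from Aug 1, 2003 reaches Aug 15, 2003.
Aug 15, 2003 (Friday) is already a business day.
The final due date is Aug 15, 2003.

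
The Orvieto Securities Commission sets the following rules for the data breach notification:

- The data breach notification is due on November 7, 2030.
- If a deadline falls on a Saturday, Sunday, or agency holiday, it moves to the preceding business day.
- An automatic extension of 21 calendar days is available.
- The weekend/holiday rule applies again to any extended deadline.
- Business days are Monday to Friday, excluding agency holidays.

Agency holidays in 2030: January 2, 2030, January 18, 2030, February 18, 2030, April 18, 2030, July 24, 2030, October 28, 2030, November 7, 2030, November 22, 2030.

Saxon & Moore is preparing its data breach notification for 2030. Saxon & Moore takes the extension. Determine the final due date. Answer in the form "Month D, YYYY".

November 27, 2030

The stated deadline is November 7, 2030.
November 7, 2030 is a listed holiday; the preceding business day is November 6, 2030 (Wednesday).
Add the 21 calendar-day extension to November 6, 2030: November 27, 2030.
November 27, 2030 (Wednesday) is already a business day.
Deadline: November 27, 2030.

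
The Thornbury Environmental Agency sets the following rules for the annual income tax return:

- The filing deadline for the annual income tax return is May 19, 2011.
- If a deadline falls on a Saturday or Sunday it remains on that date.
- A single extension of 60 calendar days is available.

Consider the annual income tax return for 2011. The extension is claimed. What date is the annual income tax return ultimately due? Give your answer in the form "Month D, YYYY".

July 18, 2011

The stated deadline is May 19, 2011.
May 19, 2011 falls on a Thursday. The rules make no weekend/holiday allowance, so it remains May 19, 2011.
Add the 60 calendar-day extension to May 19, 2011: July 18, 2011.
July 18, 2011 is a Monday; no weekend or holiday adjustment applies.
Deadline: July 18, 2011.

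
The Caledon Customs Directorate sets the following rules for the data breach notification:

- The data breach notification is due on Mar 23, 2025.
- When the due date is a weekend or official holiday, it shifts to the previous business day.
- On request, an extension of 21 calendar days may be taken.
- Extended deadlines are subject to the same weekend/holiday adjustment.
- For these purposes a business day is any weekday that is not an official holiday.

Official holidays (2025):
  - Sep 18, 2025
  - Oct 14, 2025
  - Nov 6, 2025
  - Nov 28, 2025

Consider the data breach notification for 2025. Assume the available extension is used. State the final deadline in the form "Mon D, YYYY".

Apr 11, 2025

The statutory due date is Mar 23, 2025.
Mar 23, 2025 falls on a Sunday. Rolling to the preceding business day gives Mar 21, 2025, a Friday.
With the 21-day extension, Mar 21, 2025 becomes Apr 11, 2025.
Apr 11, 2025 falls on a Friday, which is a business day, so no adjustment is needed.
Deadline: Apr 11, 2025.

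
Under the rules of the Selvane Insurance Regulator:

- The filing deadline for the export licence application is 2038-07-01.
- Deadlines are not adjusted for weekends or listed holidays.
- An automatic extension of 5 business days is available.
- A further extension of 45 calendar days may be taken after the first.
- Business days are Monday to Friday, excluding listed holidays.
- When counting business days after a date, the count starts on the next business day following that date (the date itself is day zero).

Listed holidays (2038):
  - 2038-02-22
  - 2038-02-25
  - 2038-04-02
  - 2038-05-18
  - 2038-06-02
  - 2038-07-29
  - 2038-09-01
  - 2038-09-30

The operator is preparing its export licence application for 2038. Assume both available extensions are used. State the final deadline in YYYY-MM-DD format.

Start from the fixed due date, 2038-07-01.
No adjustment is made for weekends or holidays, so 2038-07-01 stands.
Applying the 5-business-day extension: 5 business days after 2038-07-01 is 2038-07-08.
2038-07-08 is a Thursday; no weekend or holiday adjustment applies.
The 45-calendar-day extension moves the deadline from 2038-07-08 to 2038-08-22.
No adjustment is made for weekends or holidays, so 2038-08-22 stands.
So the filing is due 2038-08-22.

2038-08-22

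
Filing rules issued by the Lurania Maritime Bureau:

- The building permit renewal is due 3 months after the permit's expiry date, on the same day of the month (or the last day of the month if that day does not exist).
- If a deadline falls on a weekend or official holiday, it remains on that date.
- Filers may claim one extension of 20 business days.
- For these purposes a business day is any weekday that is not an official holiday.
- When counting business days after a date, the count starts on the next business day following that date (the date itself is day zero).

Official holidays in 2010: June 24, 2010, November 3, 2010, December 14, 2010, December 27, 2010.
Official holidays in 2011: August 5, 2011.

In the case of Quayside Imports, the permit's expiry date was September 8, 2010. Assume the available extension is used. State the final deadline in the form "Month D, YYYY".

January 7, 2011

3 months after September 8, 2010, on the same day of the month, is December 8, 2010.
December 8, 2010 is a Wednesday; no weekend or holiday adjustment applies.
Counting 20 further business days from December 8, 2010 reaches January 7, 2011.
January 7, 2011 falls on a Friday. The rules make no weekend/holiday allowance, so it remains January 7, 2011.
The final due date is January 7, 2011.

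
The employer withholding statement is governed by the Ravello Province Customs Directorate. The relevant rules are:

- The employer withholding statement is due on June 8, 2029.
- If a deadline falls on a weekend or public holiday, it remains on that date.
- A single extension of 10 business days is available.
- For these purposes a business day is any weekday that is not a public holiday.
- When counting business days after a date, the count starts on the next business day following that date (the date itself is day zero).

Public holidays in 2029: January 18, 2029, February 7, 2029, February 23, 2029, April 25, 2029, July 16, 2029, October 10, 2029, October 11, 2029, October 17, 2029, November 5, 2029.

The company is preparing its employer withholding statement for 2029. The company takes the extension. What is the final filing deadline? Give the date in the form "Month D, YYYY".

The stated deadline is June 8, 2029.
June 8, 2029 falls on a Friday. The rules make no weekend/holiday allowance, so it remains June 8, 2029.
The 10-business-day extension runs from June 8, 2029 to June 22, 2029.
June 22, 2029 is a Friday; no weekend or holiday adjustment applies.
The final due date is June 22, 2029.

June 22, 2029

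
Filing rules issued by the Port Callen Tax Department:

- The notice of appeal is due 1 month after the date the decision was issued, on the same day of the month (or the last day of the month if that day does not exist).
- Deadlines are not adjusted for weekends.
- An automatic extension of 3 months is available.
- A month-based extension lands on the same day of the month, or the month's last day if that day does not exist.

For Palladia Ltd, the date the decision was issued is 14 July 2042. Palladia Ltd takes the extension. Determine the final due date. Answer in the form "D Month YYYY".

1 month after 14 July 2042, on the same day of the month, is 14 August 2042.
No adjustment is made for weekends or holidays, so 14 August 2042 stands.
The 3 months extension carries 14 August 2042 to 14 November 2042.
14 November 2042 is a Friday; no weekend or holiday adjustment applies.
So the filing is due 14 November 2042.

14 November 2042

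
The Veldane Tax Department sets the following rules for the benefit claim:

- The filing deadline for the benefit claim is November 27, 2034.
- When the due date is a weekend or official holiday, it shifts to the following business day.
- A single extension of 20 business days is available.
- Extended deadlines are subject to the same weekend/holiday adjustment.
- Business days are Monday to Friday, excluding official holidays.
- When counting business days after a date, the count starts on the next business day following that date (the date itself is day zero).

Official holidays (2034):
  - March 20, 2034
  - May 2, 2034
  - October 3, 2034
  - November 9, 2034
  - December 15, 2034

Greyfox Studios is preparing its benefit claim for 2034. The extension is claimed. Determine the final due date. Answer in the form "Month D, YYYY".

December 26, 2034

Start from the fixed due date, November 27, 2034.
November 27, 2034 is a Monday and not a listed holiday, so it stands.
Counting 20 further business days from November 27, 2034 reaches December 26, 2034.
December 26, 2034 is a Tuesday and not a listed holiday, so it stands.
Deadline: December 26, 2034.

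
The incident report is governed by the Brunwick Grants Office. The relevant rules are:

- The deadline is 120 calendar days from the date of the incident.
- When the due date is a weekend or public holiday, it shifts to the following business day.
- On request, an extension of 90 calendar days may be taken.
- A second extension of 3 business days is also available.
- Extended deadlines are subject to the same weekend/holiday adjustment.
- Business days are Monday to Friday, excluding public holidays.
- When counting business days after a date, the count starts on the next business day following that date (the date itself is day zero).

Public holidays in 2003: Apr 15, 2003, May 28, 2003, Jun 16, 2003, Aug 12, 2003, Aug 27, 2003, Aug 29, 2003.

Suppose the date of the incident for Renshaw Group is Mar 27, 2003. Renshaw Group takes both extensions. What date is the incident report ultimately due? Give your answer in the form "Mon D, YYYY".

Oct 28, 2003

From Mar 27, 2003, 120 calendar days later is Jul 25, 2003.
Jul 25, 2003 is a Friday and not a listed holiday, so it stands.
With the 90-day extension, Jul 25, 2003 becomes Oct 23, 2003.
Oct 23, 2003 (Thursday) is already a business day.
The 3-business-day extension runs from Oct 23, 2003 to Oct 28, 2003.
Oct 28, 2003 falls on a Tuesday, which is a business day, so no adjustment is needed.
The final due date is Oct 28, 2003.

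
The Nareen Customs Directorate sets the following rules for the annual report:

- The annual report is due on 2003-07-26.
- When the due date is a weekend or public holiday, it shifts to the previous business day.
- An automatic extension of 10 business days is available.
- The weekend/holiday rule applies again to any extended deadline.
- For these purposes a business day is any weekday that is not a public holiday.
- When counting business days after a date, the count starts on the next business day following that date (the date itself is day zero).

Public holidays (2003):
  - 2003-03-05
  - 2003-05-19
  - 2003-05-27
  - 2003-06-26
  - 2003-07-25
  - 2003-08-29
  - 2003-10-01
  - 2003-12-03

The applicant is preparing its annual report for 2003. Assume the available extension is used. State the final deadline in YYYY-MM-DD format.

The statutory due date is 2003-07-26.
2003-07-26 is a Saturday, so it moves to the preceding business day, 2003-07-24 (Thursday).
Counting 10 further business days from 2003-07-24 reaches 2003-08-08.
2003-08-08 is a Friday and not a listed holiday, so it stands.
So the filing is due 2003-08-08.

2003-08-08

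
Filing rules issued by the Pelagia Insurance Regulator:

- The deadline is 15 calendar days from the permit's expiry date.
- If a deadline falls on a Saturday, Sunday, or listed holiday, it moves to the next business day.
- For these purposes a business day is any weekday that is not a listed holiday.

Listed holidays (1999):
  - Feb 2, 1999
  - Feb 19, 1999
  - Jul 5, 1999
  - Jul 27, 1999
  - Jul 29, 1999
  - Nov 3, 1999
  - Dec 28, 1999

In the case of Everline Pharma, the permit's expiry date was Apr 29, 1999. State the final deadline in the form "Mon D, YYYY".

May 14, 1999

15 calendar days after Apr 29, 1999 is May 14, 1999.
Since May 14, 1999 is a Friday and not a holiday, the date is unchanged.
So the filing is due May 14, 1999.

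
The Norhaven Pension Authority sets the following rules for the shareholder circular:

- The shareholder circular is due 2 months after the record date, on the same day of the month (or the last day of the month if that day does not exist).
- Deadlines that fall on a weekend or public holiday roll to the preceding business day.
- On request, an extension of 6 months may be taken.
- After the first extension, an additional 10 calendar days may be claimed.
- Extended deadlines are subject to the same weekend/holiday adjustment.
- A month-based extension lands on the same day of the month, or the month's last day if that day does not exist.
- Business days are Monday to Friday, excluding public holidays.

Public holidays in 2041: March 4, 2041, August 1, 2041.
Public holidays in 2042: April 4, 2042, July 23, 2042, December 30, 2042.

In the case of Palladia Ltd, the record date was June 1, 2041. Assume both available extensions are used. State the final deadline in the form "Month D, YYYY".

February 10, 2042

Moving 2 months forward from June 1, 2041 on the corresponding day gives August 1, 2041.
August 1, 2041 is a listed holiday; the preceding business day is July 31, 2041 (Wednesday).
Add 6 months to July 31, 2041: January 31, 2042.
January 31, 2042 (Friday) is already a business day.
The 10-calendar-day extension moves the deadline from January 31, 2042 to February 10, 2042.
February 10, 2042 (Monday) is already a business day.
The final due date is February 10, 2042.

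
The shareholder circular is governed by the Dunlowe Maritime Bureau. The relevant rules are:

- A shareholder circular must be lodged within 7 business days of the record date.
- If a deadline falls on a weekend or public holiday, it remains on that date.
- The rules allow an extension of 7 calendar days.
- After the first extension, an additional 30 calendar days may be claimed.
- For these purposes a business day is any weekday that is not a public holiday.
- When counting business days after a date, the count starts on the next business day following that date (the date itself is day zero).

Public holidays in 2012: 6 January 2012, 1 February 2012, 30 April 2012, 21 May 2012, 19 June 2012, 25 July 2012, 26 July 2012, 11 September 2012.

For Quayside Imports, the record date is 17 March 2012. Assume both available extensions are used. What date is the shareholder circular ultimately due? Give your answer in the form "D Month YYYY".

3 May 2012

Counting 7 business days after 17 March 2012 (skipping weekends and listed holidays) reaches 27 March 2012.
27 March 2012 is a Tuesday; no weekend or holiday adjustment applies.
The 7-calendar-day extension moves the deadline from 27 March 2012 to 3 April 2012.
3 April 2012 falls on a Tuesday. The rules make no weekend/holiday allowance, so it remains 3 April 2012.
The 30-calendar-day extension moves the deadline from 3 April 2012 to 3 May 2012.
3 May 2012 is a Thursday; no weekend or holiday adjustment applies.
Deadline: 3 May 2012.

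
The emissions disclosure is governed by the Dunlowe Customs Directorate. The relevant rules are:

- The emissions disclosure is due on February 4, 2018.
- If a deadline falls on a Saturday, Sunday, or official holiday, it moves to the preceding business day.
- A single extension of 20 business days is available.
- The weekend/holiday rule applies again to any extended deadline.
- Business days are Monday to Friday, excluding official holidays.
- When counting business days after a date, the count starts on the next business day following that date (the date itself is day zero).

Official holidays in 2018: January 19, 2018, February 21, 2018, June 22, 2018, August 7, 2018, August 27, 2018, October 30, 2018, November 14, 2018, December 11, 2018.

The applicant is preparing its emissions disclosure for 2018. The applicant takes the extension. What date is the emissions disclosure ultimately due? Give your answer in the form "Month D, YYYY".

The statutory due date is February 4, 2018.
February 4, 2018 falls on a Sunday. Rolling to the preceding business day gives February 2, 2018, a Friday.
Counting 20 further business days from February 2, 2018 reaches March 5, 2018.
Since March 5, 2018 is a Monday and not a holiday, the date is unchanged.
Deadline: March 5, 2018.

March 5, 2018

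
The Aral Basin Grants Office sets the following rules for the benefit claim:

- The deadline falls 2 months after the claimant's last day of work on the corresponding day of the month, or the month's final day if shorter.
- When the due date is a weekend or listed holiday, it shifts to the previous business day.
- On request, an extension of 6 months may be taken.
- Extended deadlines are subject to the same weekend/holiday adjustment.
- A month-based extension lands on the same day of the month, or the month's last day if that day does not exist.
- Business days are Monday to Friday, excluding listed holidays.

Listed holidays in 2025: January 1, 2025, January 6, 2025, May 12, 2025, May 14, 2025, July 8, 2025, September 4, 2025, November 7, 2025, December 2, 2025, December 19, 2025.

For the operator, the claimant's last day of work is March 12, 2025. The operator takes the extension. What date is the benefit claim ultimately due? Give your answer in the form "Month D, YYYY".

Moving 2 months forward from March 12, 2025 on the corresponding day gives May 12, 2025.
May 12, 2025 is a listed holiday; the preceding business day is May 9, 2025 (Friday).
The 6 months extension carries May 9, 2025 to November 9, 2025.
November 9, 2025 is a Sunday; the preceding business day is November 6, 2025 (Thursday).
The final due date is November 6, 2025.

November 6, 2025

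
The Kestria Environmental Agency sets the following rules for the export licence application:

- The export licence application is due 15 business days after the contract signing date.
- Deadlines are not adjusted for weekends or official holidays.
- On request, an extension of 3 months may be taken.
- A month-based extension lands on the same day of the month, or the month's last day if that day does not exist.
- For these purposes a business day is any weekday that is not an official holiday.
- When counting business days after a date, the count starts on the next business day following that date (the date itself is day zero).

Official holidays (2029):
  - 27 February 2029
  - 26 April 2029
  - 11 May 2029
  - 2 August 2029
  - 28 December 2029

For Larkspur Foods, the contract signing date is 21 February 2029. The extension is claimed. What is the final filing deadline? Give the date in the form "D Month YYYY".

Counting 15 business days after 21 February 2029 (skipping weekends and listed holidays) reaches 15 March 2029.
15 March 2029 falls on a Thursday. The rules make no weekend/holiday allowance, so it remains 15 March 2029.
Add 3 months to 15 March 2029: 15 June 2029.
15 June 2029 is a Friday; no weekend or holiday adjustment applies.
The final due date is 15 June 2029.

15 June 2029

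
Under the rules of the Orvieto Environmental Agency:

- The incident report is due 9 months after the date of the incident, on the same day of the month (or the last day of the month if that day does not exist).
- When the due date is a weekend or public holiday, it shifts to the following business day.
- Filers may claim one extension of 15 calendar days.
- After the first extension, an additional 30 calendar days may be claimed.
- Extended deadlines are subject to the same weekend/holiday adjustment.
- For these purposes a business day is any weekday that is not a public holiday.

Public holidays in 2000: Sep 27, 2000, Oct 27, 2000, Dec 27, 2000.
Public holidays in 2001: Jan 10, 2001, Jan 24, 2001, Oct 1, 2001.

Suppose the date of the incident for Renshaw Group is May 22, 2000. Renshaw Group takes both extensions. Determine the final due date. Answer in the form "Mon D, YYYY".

Apr 9, 2001

9 months from May 22, 2000 is Feb 22, 2001.
Feb 22, 2001 (Thursday) is already a business day.
Add the 15 calendar-day extension to Feb 22, 2001: Mar 9, 2001.
Mar 9, 2001 is a Friday and not a listed holiday, so it stands.
Add the 30 calendar-day extension to Mar 9, 2001: Apr 8, 2001.
Because Apr 8, 2001 is a Sunday, the deadline becomes Apr 9, 2001 (Monday).
The final due date is Apr 9, 2001.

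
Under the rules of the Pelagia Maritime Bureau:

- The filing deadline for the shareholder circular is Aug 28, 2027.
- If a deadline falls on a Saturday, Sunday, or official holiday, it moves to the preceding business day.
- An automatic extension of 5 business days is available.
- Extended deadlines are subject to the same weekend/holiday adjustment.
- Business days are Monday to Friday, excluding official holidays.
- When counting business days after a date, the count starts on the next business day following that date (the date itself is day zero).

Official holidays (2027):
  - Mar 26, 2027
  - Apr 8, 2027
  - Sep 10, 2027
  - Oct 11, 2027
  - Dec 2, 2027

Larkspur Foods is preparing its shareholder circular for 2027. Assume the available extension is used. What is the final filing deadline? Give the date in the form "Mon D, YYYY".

Start from the fixed due date, Aug 28, 2027.
Aug 28, 2027 falls on a Saturday. Rolling to the preceding business day gives Aug 27, 2027, a Friday.
Counting 5 further business days from Aug 27, 2027 reaches Sep 3, 2027.
Sep 3, 2027 is a Friday and not a listed holiday, so it stands.
The final due date is Sep 3, 2027.

Sep 3, 2027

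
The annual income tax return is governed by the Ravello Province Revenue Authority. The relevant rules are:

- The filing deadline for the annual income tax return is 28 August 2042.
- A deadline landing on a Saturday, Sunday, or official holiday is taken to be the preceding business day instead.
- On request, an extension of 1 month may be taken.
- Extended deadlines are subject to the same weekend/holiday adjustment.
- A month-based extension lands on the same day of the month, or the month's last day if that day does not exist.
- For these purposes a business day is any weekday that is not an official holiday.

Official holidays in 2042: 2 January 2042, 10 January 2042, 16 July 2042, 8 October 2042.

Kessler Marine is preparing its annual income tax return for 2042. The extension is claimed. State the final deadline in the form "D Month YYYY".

26 September 2042

The statutory due date is 28 August 2042.
28 August 2042 (Thursday) is already a business day.
Applying the 1 month extension: 1 month after 28 August 2042 is 28 September 2042.
28 September 2042 is a Sunday, so it moves to the preceding business day, 26 September 2042 (Friday).
The final due date is 26 September 2042.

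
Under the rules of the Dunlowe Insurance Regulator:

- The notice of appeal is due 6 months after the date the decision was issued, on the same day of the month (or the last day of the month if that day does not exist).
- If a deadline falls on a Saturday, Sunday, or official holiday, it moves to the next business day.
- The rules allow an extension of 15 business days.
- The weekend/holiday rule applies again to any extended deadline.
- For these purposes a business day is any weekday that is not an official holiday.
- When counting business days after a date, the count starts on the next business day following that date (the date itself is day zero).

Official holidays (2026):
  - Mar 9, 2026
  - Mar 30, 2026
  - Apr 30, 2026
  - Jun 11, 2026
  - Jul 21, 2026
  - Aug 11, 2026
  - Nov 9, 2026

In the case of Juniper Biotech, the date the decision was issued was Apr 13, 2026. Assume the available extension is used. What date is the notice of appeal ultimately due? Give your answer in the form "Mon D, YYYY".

6 months after Apr 13, 2026, on the same day of the month, is Oct 13, 2026.
Oct 13, 2026 is a Tuesday and not a listed holiday, so it stands.
Applying the 15-business-day extension: 15 business days after Oct 13, 2026 is Nov 3, 2026.
Since Nov 3, 2026 is a Tuesday and not a holiday, the date is unchanged.
Final deadline: Nov 3, 2026.

Nov 3, 2026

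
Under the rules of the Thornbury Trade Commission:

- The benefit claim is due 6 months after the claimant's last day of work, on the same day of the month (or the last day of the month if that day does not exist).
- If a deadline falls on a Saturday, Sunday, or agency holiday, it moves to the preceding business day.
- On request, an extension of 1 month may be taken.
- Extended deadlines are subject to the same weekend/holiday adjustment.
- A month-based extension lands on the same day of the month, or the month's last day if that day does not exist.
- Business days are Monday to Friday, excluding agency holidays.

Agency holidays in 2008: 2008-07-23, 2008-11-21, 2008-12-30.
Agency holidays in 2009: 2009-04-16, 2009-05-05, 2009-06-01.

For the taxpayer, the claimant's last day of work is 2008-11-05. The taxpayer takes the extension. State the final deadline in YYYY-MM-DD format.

2009-06-04

6 months from 2008-11-05 is 2009-05-05.
Because 2009-05-05 is a listed holiday, the deadline becomes 2009-05-04 (Monday).
The 1 month extension carries 2009-05-04 to 2009-06-04.
2009-06-04 falls on a Thursday, which is a business day, so no adjustment is needed.
Deadline: 2009-06-04.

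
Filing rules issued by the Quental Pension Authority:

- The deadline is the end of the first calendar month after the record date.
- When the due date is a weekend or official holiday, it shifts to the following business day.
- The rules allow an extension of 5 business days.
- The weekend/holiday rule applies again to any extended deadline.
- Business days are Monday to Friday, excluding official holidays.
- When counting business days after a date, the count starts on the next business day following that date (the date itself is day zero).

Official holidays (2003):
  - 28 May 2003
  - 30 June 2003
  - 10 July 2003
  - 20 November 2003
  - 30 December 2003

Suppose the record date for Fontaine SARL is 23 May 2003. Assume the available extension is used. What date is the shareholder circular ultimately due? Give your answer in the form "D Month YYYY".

1 month after 23 May 2003 is June 2003; that month ends on 30 June 2003.
30 June 2003 is a listed holiday, so it moves to the next business day, 1 July 2003 (Tuesday).
Counting 5 further business days from 1 July 2003 reaches 8 July 2003.
8 July 2003 (Tuesday) is already a business day.
Final deadline: 8 July 2003.

8 July 2003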